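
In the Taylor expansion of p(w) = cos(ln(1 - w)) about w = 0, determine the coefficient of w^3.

-1/2

Substitute the inner expansion into the outer series and collect powers.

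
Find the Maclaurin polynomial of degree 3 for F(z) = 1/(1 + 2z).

[z^0] = 1;  [z^1] = -2;  [z^2] = 4;  [z^3] = -8.

-8*z^3 + 4*z^2 - 2*z + 1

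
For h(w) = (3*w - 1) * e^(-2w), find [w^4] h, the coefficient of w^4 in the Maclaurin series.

-14/3

Distribute the polynomial across the series and collect like powers.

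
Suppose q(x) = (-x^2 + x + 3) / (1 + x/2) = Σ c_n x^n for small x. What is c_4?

-3/16

Distribute the polynomial across the series and collect like powers.
q(0) = 3
q′(0) = -1/2
q′′(0) = -3/2
q′′′(0) = 9/4
q^(4)(0) = -9/2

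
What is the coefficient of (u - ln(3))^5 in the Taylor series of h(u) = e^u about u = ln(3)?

1/40

Differentiate repeatedly and evaluate at the center.
h(ln(3)) = 3
h′(ln(3)) = 3
h′′(ln(3)) = 3
h′′′(ln(3)) = 3
h^(4)(ln(3)) = 3
h^(5)(ln(3)) = 3
The Taylor polynomial is Σ h^(k)(ln(3))/k! · (u - ln(3))^k.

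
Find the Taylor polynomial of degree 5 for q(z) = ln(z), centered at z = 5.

Use the known series and substitute for the argument.

(z - 5)^5/15625 - (z - 5)^4/2500 + (z - 5)^3/375 - (z - 5)^2/50 + (z - 5)/5 + ln(5)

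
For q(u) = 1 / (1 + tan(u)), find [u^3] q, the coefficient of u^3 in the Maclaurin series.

-4/3

Expand as Σ (-1)^k u^k with u equal to the inner function's series.
q(0) = 1
q′(0) = -1
q′′(0) = 2
q′′′(0) = -8
Then c_k = q^(k)(0)/k! gives each Taylor coefficient.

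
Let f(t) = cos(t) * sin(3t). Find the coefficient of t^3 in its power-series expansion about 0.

-6

Expand each factor separately, then convolve coefficients.
[t^0] = 0;  [t^1] = 3;  [t^2] = 0;  [t^3] = -6.
So c_3 = f′′′(0)/3! = -6.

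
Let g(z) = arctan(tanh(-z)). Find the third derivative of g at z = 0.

4

Substitute the inner expansion into the outer series and collect powers.
From the series, [z^3] g = 2/3; multiply by 3! = 6 to get 4.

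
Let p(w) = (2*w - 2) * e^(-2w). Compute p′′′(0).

Multiply each power in the prefactor through the base expansion.
From the series, [w^3] p = 20/3; multiply by 3! = 6 to get 40.

40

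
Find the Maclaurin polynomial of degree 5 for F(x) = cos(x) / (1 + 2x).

-337*x^5/12 + 337*x^4/24 - 7*x^3 + 7*x^2/2 - 2*x + 1

Write out both Maclaurin series and multiply, keeping only the needed powers.
F(0) = 1
F′(0) = -2
F′′(0) = 7
F′′′(0) = -42
F^(4)(0) = 337
F^(5)(0) = -3370
Dividing each by k! gives the coefficients c_0, ..., c_5.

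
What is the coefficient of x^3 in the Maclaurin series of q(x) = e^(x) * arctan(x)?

Write out both Maclaurin series and multiply, keeping only the needed powers.
q(0) = 0
q′(0) = 1
q′′(0) = 2
q′′′(0) = 1

1/6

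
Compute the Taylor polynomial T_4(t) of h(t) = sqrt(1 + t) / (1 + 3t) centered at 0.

Take the Cauchy product of the two expansions.

8467*t^4/128 - 353*t^3/16 + 59*t^2/8 - 5*t/2 + 1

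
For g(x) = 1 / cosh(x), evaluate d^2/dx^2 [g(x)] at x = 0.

-1

Invert the denominator's series and multiply.
The coefficient of x^2 in the expansion is -1/2, so g′′(0) = 2! * (-1/2) = -1.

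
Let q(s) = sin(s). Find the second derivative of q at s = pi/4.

-sqrt(2)/2

The coefficient of (s - pi/4)^2 in the expansion is -sqrt(2)/4, so q′′(pi/4) = 2! * (-sqrt(2)/4) = -sqrt(2)/2.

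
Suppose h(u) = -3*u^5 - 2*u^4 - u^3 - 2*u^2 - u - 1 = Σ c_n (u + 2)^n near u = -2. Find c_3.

-105

h(-2) = 65
h′(-2) = -181
h′′(-2) = 392
h′′′(-2) = -630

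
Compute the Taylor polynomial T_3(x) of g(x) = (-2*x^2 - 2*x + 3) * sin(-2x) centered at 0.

Shift and add copies of the series according to the polynomial's terms.

8*x^3 + 4*x^2 - 6*x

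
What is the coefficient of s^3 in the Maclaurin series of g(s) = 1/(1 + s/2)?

-1/8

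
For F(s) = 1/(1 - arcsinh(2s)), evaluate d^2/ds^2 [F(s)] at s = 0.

8

Compose series: expand the inner function first, then feed it into the outer expansion.
From the series, [s^2] F = 4; multiply by 2! = 2 to get 8.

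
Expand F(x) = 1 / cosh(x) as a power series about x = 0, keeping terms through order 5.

Divide the numerator series by the denominator series (power-series long division).

5*x^4/24 - x^2/2 + 1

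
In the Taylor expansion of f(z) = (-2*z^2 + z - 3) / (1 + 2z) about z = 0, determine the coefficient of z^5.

128

Multiply each power in the prefactor through the base expansion.
f(0) = -3
f′(0) = 7
f′′(0) = -32
f′′′(0) = 192
f^(4)(0) = -1536
f^(5)(0) = 15360
Then c_k = f^(k)(0)/k! gives each Taylor coefficient.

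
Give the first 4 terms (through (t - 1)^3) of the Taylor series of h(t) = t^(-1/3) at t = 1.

-14*(t - 1)^3/81 + 2*(t - 1)^2/9 - (t - 1)/3 + 1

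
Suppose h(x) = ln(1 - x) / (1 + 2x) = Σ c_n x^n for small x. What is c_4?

Take the Cauchy product of the two expansions.
[x^0] = 0;  [x^1] = -1;  [x^2] = 3/2;  [x^3] = -10/3;  [x^4] = 77/12.

77/12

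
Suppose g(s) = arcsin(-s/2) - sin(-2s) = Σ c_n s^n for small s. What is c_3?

Add the two expansions coefficient-wise.
[s^0] = 0;  [s^1] = 3/2;  [s^2] = 0;  [s^3] = -65/48.
So c_3 = g′′′(0)/3! = -65/48.

-65/48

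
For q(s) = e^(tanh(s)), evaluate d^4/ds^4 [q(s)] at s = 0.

-7

Compose series: expand the inner function first, then feed it into the outer expansion.
The coefficient of s^4 in the expansion is -7/24, so q^(4)(0) = 4! * (-7/24) = -7.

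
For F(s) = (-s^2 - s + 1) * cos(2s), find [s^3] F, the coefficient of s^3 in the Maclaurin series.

Multiply each power in the prefactor through the base expansion.
F(0) = 1
F′(0) = -1
F′′(0) = -6
F′′′(0) = 12
Then c_k = F^(k)(0)/k! gives each Taylor coefficient.

2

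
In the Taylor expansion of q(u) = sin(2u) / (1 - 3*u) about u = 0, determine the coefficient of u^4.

Expand 1/(denominator) as a geometric series and multiply by the numerator's series.
[u^0] = 0;  [u^1] = 2;  [u^2] = 6;  [u^3] = 50/3;  [u^4] = 50.
So c_4 = q^(4)(0)/4! = 50.

50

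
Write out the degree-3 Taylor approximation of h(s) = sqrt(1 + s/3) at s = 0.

Differentiate repeatedly and evaluate at the center.
h(0) = 1
h′(0) = 1/6
h′′(0) = -1/36
h′′′(0) = 1/72
Then c_k = h^(k)(0)/k! gives each Taylor coefficient.

s^3/432 - s^2/72 + s/6 + 1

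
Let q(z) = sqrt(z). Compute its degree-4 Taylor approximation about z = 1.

-5*(z - 1)^4/128 + (z - 1)^3/16 - (z - 1)^2/8 + (z - 1)/2 + 1

Apply the Taylor formula c_k = f^(k)(a)/k!.
q(1) = 1
q′(1) = 1/2
q′′(1) = -1/4
q′′′(1) = 3/8
q^(4)(1) = -15/16
The Taylor polynomial is Σ q^(k)(1)/k! · (z - 1)^k.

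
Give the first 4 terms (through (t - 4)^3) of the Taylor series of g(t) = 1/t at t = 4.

g(4) = 1/4
g′(4) = -1/16
g′′(4) = 1/32
g′′′(4) = -3/128
The Taylor polynomial is Σ g^(k)(4)/k! · (t - 4)^k.

-(t - 4)^3/256 + (t - 4)^2/64 - (t - 4)/16 + 1/4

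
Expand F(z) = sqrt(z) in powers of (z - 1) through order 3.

Compute the successive derivatives at the expansion point and divide by k!.
[(z - 1)^0] = 1;  [(z - 1)^1] = 1/2;  [(z - 1)^2] = -1/8;  [(z - 1)^3] = 1/16.

(z - 1)^3/16 - (z - 1)^2/8 + (z - 1)/2 + 1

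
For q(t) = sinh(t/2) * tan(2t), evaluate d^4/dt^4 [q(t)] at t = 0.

Multiply the two series term by term and collect like powers.
The coefficient of t^4 in the expansion is 11/8, so q^(4)(0) = 4! * (11/8) = 33.

33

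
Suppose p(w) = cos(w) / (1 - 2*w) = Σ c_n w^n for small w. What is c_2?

7/2

Expand 1/(denominator) as a geometric series and multiply by the numerator's series.
So c_2 = p′′(0)/2! = 7/2.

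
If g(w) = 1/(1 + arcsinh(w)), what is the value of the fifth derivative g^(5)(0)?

Let u equal the inner series; expand the outer function in u and truncate.
The coefficient of w^5 in the expansion is -23/40, so g^(5)(0) = 5! * (-23/40) = -69.

-69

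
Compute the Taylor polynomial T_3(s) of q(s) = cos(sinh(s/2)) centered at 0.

1 - s^2/8

Compose series: expand the inner function first, then feed it into the outer expansion.
[s^0] = 1;  [s^1] = 0;  [s^2] = -1/8;  [s^3] = 0.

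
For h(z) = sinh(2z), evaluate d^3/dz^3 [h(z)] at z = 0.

8

From the series, [z^3] h = 4/3; multiply by 3! = 6 to get 8.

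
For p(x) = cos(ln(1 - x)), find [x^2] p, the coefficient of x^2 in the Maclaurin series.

-1/2

Let u equal the inner series; expand the outer function in u and truncate.
[x^0] = 1;  [x^1] = 0;  [x^2] = -1/2.
So c_2 = p′′(0)/2! = -1/2.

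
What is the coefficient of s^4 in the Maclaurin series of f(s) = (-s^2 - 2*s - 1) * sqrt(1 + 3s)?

117/128

Shift and add copies of the series according to the polynomial's terms.
So c_4 = f^(4)(0)/4! = 117/128.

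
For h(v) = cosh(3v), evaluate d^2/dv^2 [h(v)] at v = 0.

The coefficient of v^2 in the expansion is 9/2, so h′′(0) = 2! * (9/2) = 9.

9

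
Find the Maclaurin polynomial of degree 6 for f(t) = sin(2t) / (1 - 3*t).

Use 1/(1 - r) = Σ r^k on the denominator, then take the Cauchy product.
f(0) = 0
f′(0) = 2
f′′(0) = 12
f′′′(0) = 100
f^(4)(0) = 1200
f^(5)(0) = 18032
f^(6)(0) = 324576

2254*t^6/5 + 2254*t^5/15 + 50*t^4 + 50*t^3/3 + 6*t^2 + 2*t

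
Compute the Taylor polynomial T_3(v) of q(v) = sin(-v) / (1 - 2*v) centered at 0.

-23*v^3/6 - 2*v^2 - v

Expand 1/(denominator) as a geometric series and multiply by the numerator's series.
q(0) = 0
q′(0) = -1
q′′(0) = -4
q′′′(0) = -23
Then c_k = q^(k)(0)/k! gives each Taylor coefficient.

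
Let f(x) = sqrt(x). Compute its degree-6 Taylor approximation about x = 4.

f(4) = 2
f′(4) = 1/4
f′′(4) = -1/32
f′′′(4) = 3/256
f^(4)(4) = -15/2048
f^(5)(4) = 105/16384
f^(6)(4) = -945/131072
Then c_k = f^(k)(4)/k! gives each Taylor coefficient.

-21*(x - 4)^6/2097152 + 7*(x - 4)^5/131072 - 5*(x - 4)^4/16384 + (x - 4)^3/512 - (x - 4)^2/64 + (x - 4)/4 + 2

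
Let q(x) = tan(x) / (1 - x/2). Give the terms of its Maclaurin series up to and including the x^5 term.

67*x^5/240 + 7*x^4/24 + 7*x^3/12 + x^2/2 + x

Multiply the two series term by term and collect like powers.
q(0) = 0
q′(0) = 1
q′′(0) = 1
q′′′(0) = 7/2
q^(4)(0) = 7
q^(5)(0) = 67/2
Then c_k = q^(k)(0)/k! gives each Taylor coefficient.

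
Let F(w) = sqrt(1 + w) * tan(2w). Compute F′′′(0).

Take the Cauchy product of the two expansions.
The coefficient of w^3 in the expansion is 29/12, so F′′′(0) = 3! * (29/12) = 29/2.

29/2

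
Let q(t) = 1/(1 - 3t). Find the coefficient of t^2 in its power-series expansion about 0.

9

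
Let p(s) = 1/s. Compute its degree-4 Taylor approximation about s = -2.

-(s + 2)^4/32 - (s + 2)^3/16 - (s + 2)^2/8 - (s + 2)/4 - 1/2

p(-2) = -1/2
p′(-2) = -1/4
p′′(-2) = -1/4
p′′′(-2) = -3/8
p^(4)(-2) = -3/4
Dividing each by k! gives the coefficients c_0, ..., c_4.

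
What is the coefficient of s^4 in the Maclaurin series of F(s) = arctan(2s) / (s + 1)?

2/3

Use 1/(1 - r) = Σ r^k on the denominator, then take the Cauchy product.
F(0) = 0
F′(0) = 2
F′′(0) = -4
F′′′(0) = -4
F^(4)(0) = 16
So c_4 = F^(4)(0)/4! = 2/3.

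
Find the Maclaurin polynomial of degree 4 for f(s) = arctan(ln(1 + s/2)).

Compose series: expand the inner function first, then feed it into the outer expansion.
f(0) = 0
f′(0) = 1/2
f′′(0) = -1/4
f′′′(0) = 0
f^(4)(0) = 3/8

s^4/64 - s^2/8 + s/2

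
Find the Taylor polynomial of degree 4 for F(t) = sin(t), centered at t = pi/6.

(t - pi/6)^4/48 - sqrt(3)*(t - pi/6)^3/12 - (t - pi/6)^2/4 + sqrt(3)*(t - pi/6)/2 + 1/2

Apply the Taylor formula c_k = f^(k)(a)/k!.
F(pi/6) = 1/2
F′(pi/6) = sqrt(3)/2
F′′(pi/6) = -1/2
F′′′(pi/6) = -sqrt(3)/2
F^(4)(pi/6) = 1/2
Dividing each by k! gives the coefficients c_0, ..., c_4.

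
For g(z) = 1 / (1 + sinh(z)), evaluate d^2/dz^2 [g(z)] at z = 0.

2

Use the geometric series for the reciprocal, then substitute.
From the series, [z^2] g = 1; multiply by 2! = 2 to get 2.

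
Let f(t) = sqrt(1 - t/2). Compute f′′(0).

Differentiate repeatedly and evaluate at the center.
The coefficient of t^2 in the expansion is -1/32, so f′′(0) = 2! * (-1/32) = -1/16.

-1/16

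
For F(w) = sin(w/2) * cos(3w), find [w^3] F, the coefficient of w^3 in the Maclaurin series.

Multiply the two series term by term and collect like powers.
F(0) = 0
F′(0) = 1/2
F′′(0) = 0
F′′′(0) = -109/8
Dividing each by k! gives the coefficients c_0, ..., c_3.

-109/48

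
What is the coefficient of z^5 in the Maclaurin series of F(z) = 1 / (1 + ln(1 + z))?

Use the geometric series for the reciprocal, then substitute.
[z^0] = 1;  [z^1] = -1;  [z^2] = 3/2;  [z^3] = -7/3;  [z^4] = 11/3;  [z^5] = -347/60.

-347/60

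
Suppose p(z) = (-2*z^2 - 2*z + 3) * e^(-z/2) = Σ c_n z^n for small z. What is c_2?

Shift and add copies of the series according to the polynomial's terms.
p(0) = 3
p′(0) = -7/2
p′′(0) = -5/4
Then c_k = p^(k)(0)/k! gives each Taylor coefficient.

-5/8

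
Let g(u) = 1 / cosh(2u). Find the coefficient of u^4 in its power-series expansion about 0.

10/3

Divide the numerator series by the denominator series (power-series long division).
g(0) = 1
g′(0) = 0
g′′(0) = -4
g′′′(0) = 0
g^(4)(0) = 80
Dividing each by k! gives the coefficients c_0, ..., c_4.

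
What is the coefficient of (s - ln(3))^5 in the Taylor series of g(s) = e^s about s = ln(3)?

g(ln(3)) = 3
g′(ln(3)) = 3
g′′(ln(3)) = 3
g′′′(ln(3)) = 3
g^(4)(ln(3)) = 3
g^(5)(ln(3)) = 3

1/40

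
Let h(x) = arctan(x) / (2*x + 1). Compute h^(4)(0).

Use 1/(1 - r) = Σ r^k on the denominator, then take the Cauchy product.
From the series, [x^4] h = -22/3; multiply by 4! = 24 to get -176.

-176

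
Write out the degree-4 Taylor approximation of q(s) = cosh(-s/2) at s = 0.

s^4/384 + s^2/8 + 1

q(0) = 1
q′(0) = 0
q′′(0) = 1/4
q′′′(0) = 0
q^(4)(0) = 1/16
Then c_k = q^(k)(0)/k! gives each Taylor coefficient.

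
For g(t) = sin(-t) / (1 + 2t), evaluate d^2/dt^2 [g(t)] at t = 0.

Multiply the two series term by term and collect like powers.
The coefficient of t^2 in the expansion is 2, so g′′(0) = 2! * (2) = 4.

4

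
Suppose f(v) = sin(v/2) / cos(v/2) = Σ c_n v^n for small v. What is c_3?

Write the quotient as an unknown series and match coefficients against numerator = denominator · series.
f(0) = 0
f′(0) = 1/2
f′′(0) = 0
f′′′(0) = 1/4
So c_3 = f′′′(0)/3! = 1/24.

1/24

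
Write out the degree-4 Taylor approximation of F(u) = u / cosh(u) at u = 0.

Divide the numerator series by the denominator series (power-series long division).
F(0) = 0
F′(0) = 1
F′′(0) = 0
F′′′(0) = -3
F^(4)(0) = 0
Dividing each by k! gives the coefficients c_0, ..., c_4.

-u^3/2 + u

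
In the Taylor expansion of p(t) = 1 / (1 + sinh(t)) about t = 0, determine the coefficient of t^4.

Use the geometric series for the reciprocal, then substitute.
p(0) = 1
p′(0) = -1
p′′(0) = 2
p′′′(0) = -7
p^(4)(0) = 32
So c_4 = p^(4)(0)/4! = 4/3.

4/3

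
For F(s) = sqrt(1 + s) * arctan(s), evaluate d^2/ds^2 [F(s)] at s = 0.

Take the Cauchy product of the two expansions.
The coefficient of s^2 in the expansion is 1/2, so F′′(0) = 2! * (1/2) = 1.

1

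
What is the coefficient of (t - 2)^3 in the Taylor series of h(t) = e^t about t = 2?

e^(2)/6

h(2) = e^(2)
h′(2) = e^(2)
h′′(2) = e^(2)
h′′′(2) = e^(2)
The Taylor polynomial is Σ h^(k)(2)/k! · (t - 2)^k.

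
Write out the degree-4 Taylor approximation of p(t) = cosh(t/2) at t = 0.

t^4/384 + t^2/8 + 1

p(0) = 1
p′(0) = 0
p′′(0) = 1/4
p′′′(0) = 0
p^(4)(0) = 1/16
The Taylor polynomial is Σ p^(k)(0)/k! · t^k.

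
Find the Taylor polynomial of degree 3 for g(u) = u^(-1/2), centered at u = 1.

-5*(u - 1)^3/16 + 3*(u - 1)^2/8 - (u - 1)/2 + 1

Compute the successive derivatives at the expansion point and divide by k!.
g(1) = 1
g′(1) = -1/2
g′′(1) = 3/4
g′′′(1) = -15/8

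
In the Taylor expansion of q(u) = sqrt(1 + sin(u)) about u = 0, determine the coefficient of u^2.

Let u equal the inner series; expand the outer function in u and truncate.
q(0) = 1
q′(0) = 1/2
q′′(0) = -1/4
Then c_k = q^(k)(0)/k! gives each Taylor coefficient.

-1/8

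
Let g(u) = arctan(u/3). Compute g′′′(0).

The coefficient of u^3 in the expansion is -1/81, so g′′′(0) = 3! * (-1/81) = -2/27.

-2/27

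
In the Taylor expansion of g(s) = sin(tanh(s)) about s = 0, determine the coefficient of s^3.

Plug the Maclaurin series of the inner function into that of the outer and collect terms.
g(0) = 0
g′(0) = 1
g′′(0) = 0
g′′′(0) = -3
So c_3 = g′′′(0)/3! = -1/2.

-1/2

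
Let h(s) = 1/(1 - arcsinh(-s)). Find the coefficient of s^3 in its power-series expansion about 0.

-5/6

Let u equal the inner series; expand the outer function in u and truncate.
h(0) = 1
h′(0) = -1
h′′(0) = 2
h′′′(0) = -5
Then c_k = h^(k)(0)/k! gives each Taylor coefficient.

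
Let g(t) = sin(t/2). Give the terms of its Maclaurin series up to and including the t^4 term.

-t^3/48 + t/2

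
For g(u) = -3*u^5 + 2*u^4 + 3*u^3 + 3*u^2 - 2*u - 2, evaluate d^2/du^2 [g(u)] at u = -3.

1788

From the series, [(u + 3)^2] g = 894; multiply by 2! = 2 to get 1788.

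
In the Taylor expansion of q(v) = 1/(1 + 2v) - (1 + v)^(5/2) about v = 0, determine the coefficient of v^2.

Add the two expansions coefficient-wise.
q(0) = 0
q′(0) = -9/2
q′′(0) = 17/4
So c_2 = q′′(0)/2! = 17/8.

17/8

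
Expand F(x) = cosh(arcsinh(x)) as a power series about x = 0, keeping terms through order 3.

Substitute the inner expansion into the outer series and collect powers.
F(0) = 1
F′(0) = 0
F′′(0) = 1
F′′′(0) = 0

x^2/2 + 1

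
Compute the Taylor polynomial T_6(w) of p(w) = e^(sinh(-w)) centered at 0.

Substitute the inner expansion into the outer series and collect powers.
p(0) = 1
p′(0) = -1
p′′(0) = 1
p′′′(0) = -2
p^(4)(0) = 5
p^(5)(0) = -12
p^(6)(0) = 37
Then c_k = p^(k)(0)/k! gives each Taylor coefficient.

37*w^6/720 - w^5/10 + 5*w^4/24 - w^3/3 + w^2/2 - w + 1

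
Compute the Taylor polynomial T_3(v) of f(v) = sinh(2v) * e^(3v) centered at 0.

Expand each factor separately, then convolve coefficients.

31*v^3/3 + 6*v^2 + 2*v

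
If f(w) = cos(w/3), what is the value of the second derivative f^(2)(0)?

-1/9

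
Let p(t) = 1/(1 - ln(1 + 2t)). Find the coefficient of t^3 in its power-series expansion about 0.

8/3

Plug the Maclaurin series of the inner function into that of the outer and collect terms.
[t^0] = 1;  [t^1] = 2;  [t^2] = 2;  [t^3] = 8/3.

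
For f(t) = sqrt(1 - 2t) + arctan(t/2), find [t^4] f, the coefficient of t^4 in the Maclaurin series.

Add the two expansions coefficient-wise.
f(0) = 1
f′(0) = -1/2
f′′(0) = -1
f′′′(0) = -13/4
f^(4)(0) = -15
So c_4 = f^(4)(0)/4! = -5/8.

-5/8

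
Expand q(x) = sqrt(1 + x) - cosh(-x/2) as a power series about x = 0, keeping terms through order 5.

7*x^5/256 - x^4/24 + x^3/16 - x^2/4 + x/2

Combine the two series term by term.
[x^0] = 0;  [x^1] = 1/2;  [x^2] = -1/4;  [x^3] = 1/16;  [x^4] = -1/24;  [x^5] = 7/256.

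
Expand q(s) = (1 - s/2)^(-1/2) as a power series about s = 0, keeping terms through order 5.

[s^0] = 1;  [s^1] = 1/4;  [s^2] = 3/32;  [s^3] = 5/128;  [s^4] = 35/2048;  [s^5] = 63/8192.

63*s^5/8192 + 35*s^4/2048 + 5*s^3/128 + 3*s^2/32 + s/4 + 1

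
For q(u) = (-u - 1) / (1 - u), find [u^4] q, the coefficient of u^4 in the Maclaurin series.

Distribute the polynomial across the series and collect like powers.
q(0) = -1
q′(0) = -2
q′′(0) = -4
q′′′(0) = -12
q^(4)(0) = -48
So c_4 = q^(4)(0)/4! = -2.

-2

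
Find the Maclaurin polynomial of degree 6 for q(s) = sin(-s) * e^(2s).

Write out both Maclaurin series and multiply, keeping only the needed powers.
[s^0] = 0;  [s^1] = -1;  [s^2] = -2;  [s^3] = -11/6;  [s^4] = -1;  [s^5] = -41/120;  [s^6] = -11/180.

-11*s^6/180 - 41*s^5/120 - s^4 - 11*s^3/6 - 2*s^2 - s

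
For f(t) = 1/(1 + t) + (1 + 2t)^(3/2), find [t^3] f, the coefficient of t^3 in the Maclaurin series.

Combine the two series term by term.
f(0) = 2
f′(0) = 2
f′′(0) = 5
f′′′(0) = -9
The Taylor polynomial is Σ f^(k)(0)/k! · t^k.

-3/2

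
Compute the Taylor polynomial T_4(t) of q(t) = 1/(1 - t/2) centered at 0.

t^4/16 + t^3/8 + t^2/4 + t/2 + 1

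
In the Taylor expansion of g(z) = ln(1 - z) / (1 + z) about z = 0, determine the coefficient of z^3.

-5/6

Multiply the two series term by term and collect like powers.
g(0) = 0
g′(0) = -1
g′′(0) = 1
g′′′(0) = -5
Then c_k = g^(k)(0)/k! gives each Taylor coefficient.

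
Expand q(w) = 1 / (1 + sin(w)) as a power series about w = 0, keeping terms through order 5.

-61*w^5/120 + 2*w^4/3 - 5*w^3/6 + w^2 - w + 1

Write 1/(1+u) = 1 - u + u^2 - u^3 + ... and substitute the series for u.
q(0) = 1
q′(0) = -1
q′′(0) = 2
q′′′(0) = -5
q^(4)(0) = 16
q^(5)(0) = -61
The Taylor polynomial is Σ q^(k)(0)/k! · w^k.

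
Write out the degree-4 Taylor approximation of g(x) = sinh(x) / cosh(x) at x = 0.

-x^3/3 + x

Invert the denominator's series and multiply.
g(0) = 0
g′(0) = 1
g′′(0) = 0
g′′′(0) = -2
g^(4)(0) = 0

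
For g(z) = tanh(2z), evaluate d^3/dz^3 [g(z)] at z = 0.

-16

Compute the successive derivatives at the expansion point and divide by k!.
The coefficient of z^3 in the expansion is -8/3, so g′′′(0) = 3! * (-8/3) = -16.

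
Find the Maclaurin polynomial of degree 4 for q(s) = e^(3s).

27*s^4/8 + 9*s^3/2 + 9*s^2/2 + 3*s + 1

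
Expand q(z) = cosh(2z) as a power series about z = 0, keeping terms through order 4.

2*z^4/3 + 2*z^2 + 1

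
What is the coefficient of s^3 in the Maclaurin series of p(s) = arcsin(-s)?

-1/6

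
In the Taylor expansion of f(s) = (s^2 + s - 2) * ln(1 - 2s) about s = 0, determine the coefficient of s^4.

10/3

Distribute the polynomial across the series and collect like powers.
f(0) = 0
f′(0) = 4
f′′(0) = 4
f′′′(0) = 8
f^(4)(0) = 80
Dividing each by k! gives the coefficients c_0, ..., c_4.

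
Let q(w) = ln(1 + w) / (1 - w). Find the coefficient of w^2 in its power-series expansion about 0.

1/2

Take the Cauchy product of the two expansions.
q(0) = 0
q′(0) = 1
q′′(0) = 1
So c_2 = q′′(0)/2! = 1/2.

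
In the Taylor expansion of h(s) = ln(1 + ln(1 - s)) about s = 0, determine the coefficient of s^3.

-7/6

Plug the Maclaurin series of the inner function into that of the outer and collect terms.
h(0) = 0
h′(0) = -1
h′′(0) = -2
h′′′(0) = -7
So c_3 = h′′′(0)/3! = -7/6.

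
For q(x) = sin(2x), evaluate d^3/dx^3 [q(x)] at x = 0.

Differentiate repeatedly and evaluate at the center.
From the series, [x^3] q = -4/3; multiply by 3! = 6 to get -8.

-8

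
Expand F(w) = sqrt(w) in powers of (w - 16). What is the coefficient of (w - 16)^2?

Differentiate repeatedly and evaluate at the center.
F(16) = 4
F′(16) = 1/8
F′′(16) = -1/256
So c_2 = F′′(16)/2! = -1/512.

-1/512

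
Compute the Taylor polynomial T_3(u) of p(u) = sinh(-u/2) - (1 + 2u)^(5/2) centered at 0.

-121*u^3/48 - 15*u^2/2 - 11*u/2 - 1

Combine the two series term by term.
p(0) = -1
p′(0) = -11/2
p′′(0) = -15
p′′′(0) = -121/8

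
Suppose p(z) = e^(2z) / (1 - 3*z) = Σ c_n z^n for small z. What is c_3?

157/3

Multiply the numerator's expansion by the denominator's geometric series.
p(0) = 1
p′(0) = 5
p′′(0) = 34
p′′′(0) = 314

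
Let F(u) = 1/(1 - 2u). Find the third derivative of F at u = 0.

The coefficient of u^3 in the expansion is 8, so F′′′(0) = 3! * (8) = 48.

48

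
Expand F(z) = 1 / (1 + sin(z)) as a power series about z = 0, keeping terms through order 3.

-5*z^3/6 + z^2 - z + 1

Write 1/(1+u) = 1 - u + u^2 - u^3 + ... and substitute the series for u.
F(0) = 1
F′(0) = -1
F′′(0) = 2
F′′′(0) = -5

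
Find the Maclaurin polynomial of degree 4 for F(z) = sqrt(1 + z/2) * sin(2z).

-61*z^4/192 - 67*z^3/48 + z^2/2 + 2*z

Take the Cauchy product of the two expansions.
[z^0] = 0;  [z^1] = 2;  [z^2] = 1/2;  [z^3] = -67/48;  [z^4] = -61/192.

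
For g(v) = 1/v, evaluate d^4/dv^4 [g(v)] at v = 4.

3/128

Apply the Taylor formula c_k = f^(k)(a)/k!.
The coefficient of (v - 4)^4 in the expansion is 1/1024, so g^(4)(4) = 4! * (1/1024) = 3/128.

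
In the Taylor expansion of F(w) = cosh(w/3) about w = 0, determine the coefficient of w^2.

Compute the successive derivatives at the expansion point and divide by k!.
F(0) = 1
F′(0) = 0
F′′(0) = 1/9

1/18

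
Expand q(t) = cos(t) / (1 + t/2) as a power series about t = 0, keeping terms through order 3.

Write out both Maclaurin series and multiply, keeping only the needed powers.
q(0) = 1
q′(0) = -1/2
q′′(0) = -1/2
q′′′(0) = 3/4

t^3/8 - t^2/4 - t/2 + 1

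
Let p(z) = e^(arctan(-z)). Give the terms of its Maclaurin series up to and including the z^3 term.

z^3/6 + z^2/2 - z + 1

Substitute the inner expansion into the outer series and collect powers.
[z^0] = 1;  [z^1] = -1;  [z^2] = 1/2;  [z^3] = 1/6.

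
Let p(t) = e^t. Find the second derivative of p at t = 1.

e

From the series, [(t - 1)^2] p = e/2; multiply by 2! = 2 to get e.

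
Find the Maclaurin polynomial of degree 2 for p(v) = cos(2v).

1 - 2*v^2

p(0) = 1
p′(0) = 0
p′′(0) = -4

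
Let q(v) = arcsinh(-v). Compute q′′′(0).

1

From the series, [v^3] q = 1/6; multiply by 3! = 6 to get 1.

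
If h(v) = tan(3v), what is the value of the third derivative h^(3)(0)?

The coefficient of v^3 in the expansion is 9, so h′′′(0) = 3! * (9) = 54.

54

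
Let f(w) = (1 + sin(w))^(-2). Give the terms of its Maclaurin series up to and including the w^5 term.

Let u equal the inner series; expand the outer function in u and truncate.
[w^0] = 1;  [w^1] = -2;  [w^2] = 3;  [w^3] = -11/3;  [w^4] = 4;  [w^5] = -241/60.

-241*w^5/60 + 4*w^4 - 11*w^3/3 + 3*w^2 - 2*w + 1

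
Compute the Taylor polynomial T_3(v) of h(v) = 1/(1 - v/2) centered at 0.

h(0) = 1
h′(0) = 1/2
h′′(0) = 1/2
h′′′(0) = 3/4

v^3/8 + v^2/4 + v/2 + 1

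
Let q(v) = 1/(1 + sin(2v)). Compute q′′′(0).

-40

Let u equal the inner series; expand the outer function in u and truncate.
From the series, [v^3] q = -20/3; multiply by 3! = 6 to get -40.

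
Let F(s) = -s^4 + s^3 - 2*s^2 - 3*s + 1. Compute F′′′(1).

From the series, [(s - 1)^3] F = -3; multiply by 3! = 6 to get -18.

-18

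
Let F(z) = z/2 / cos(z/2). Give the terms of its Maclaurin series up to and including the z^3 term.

Write the quotient as an unknown series and match coefficients against numerator = denominator · series.
F(0) = 0
F′(0) = 1/2
F′′(0) = 0
F′′′(0) = 3/8
The Taylor polynomial is Σ F^(k)(0)/k! · z^k.

z^3/16 + z/2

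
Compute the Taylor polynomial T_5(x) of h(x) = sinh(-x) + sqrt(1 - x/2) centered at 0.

Combine the two series term by term.
h(0) = 1
h′(0) = -5/4
h′′(0) = -1/16
h′′′(0) = -67/64
h^(4)(0) = -15/256
h^(5)(0) = -1129/1024

-1129*x^5/122880 - 5*x^4/2048 - 67*x^3/384 - x^2/32 - 5*x/4 + 1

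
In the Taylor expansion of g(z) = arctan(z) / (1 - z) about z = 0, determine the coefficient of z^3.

2/3

Multiply the numerator's expansion by the denominator's geometric series.
g(0) = 0
g′(0) = 1
g′′(0) = 2
g′′′(0) = 4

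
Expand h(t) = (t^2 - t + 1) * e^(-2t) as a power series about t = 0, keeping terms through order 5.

-34*t^5/15 + 4*t^4 - 16*t^3/3 + 5*t^2 - 3*t + 1

Shift and add copies of the series according to the polynomial's terms.
h(0) = 1
h′(0) = -3
h′′(0) = 10
h′′′(0) = -32
h^(4)(0) = 96
h^(5)(0) = -272
The Taylor polynomial is Σ h^(k)(0)/k! · t^k.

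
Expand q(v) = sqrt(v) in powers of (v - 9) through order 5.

q(9) = 3
q′(9) = 1/6
q′′(9) = -1/108
q′′′(9) = 1/648
q^(4)(9) = -5/11664
q^(5)(9) = 35/209952
Then c_k = q^(k)(9)/k! gives each Taylor coefficient.

7*(v - 9)^5/5038848 - 5*(v - 9)^4/279936 + (v - 9)^3/3888 - (v - 9)^2/216 + (v - 9)/6 + 3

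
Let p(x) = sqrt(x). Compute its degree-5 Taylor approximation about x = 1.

Use the known series and substitute for the argument.
p(1) = 1
p′(1) = 1/2
p′′(1) = -1/4
p′′′(1) = 3/8
p^(4)(1) = -15/16
p^(5)(1) = 105/32
Dividing each by k! gives the coefficients c_0, ..., c_5.

7*(x - 1)^5/256 - 5*(x - 1)^4/128 + (x - 1)^3/16 - (x - 1)^2/8 + (x - 1)/2 + 1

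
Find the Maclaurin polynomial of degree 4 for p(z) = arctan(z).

p(0) = 0
p′(0) = 1
p′′(0) = 0
p′′′(0) = -2
p^(4)(0) = 0

-z^3/3 + z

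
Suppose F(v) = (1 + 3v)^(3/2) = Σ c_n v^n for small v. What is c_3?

-27/16

Use the known series and substitute for the argument.
F(0) = 1
F′(0) = 9/2
F′′(0) = 27/4
F′′′(0) = -81/8
Then c_k = F^(k)(0)/k! gives each Taylor coefficient.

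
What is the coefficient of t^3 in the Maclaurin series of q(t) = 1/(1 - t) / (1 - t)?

4

Expand each factor separately, then convolve coefficients.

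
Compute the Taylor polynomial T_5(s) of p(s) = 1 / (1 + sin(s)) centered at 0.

-61*s^5/120 + 2*s^4/3 - 5*s^3/6 + s^2 - s + 1

Expand as Σ (-1)^k u^k with u equal to the inner function's series.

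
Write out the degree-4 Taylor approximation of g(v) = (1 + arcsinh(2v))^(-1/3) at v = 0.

Plug the Maclaurin series of the inner function into that of the outer and collect terms.
g(0) = 1
g′(0) = -2/3
g′′(0) = 16/9
g′′′(0) = -152/27
g^(4)(0) = 2176/81

272*v^4/243 - 76*v^3/81 + 8*v^2/9 - 2*v/3 + 1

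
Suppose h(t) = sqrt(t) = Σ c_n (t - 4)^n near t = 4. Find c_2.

h(4) = 2
h′(4) = 1/4
h′′(4) = -1/32
So c_2 = h′′(4)/2! = -1/64.

-1/64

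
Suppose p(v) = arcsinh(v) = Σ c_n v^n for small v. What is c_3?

-1/6

p(0) = 0
p′(0) = 1
p′′(0) = 0
p′′′(0) = -1
The Taylor polynomial is Σ p^(k)(0)/k! · v^k.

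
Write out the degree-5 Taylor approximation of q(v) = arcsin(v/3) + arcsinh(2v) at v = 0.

Combine the two series term by term.

7777*v^5/3240 - 215*v^3/162 + 7*v/3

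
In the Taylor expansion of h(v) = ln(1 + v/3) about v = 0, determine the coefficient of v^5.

Apply the Taylor formula c_k = f^(k)(a)/k!.

1/1215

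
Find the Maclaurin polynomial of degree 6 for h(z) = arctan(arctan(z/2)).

11*z^5/480 - z^3/12 + z/2

Substitute the inner expansion into the outer series and collect powers.
h(0) = 0
h′(0) = 1/2
h′′(0) = 0
h′′′(0) = -1/2
h^(4)(0) = 0
h^(5)(0) = 11/4
h^(6)(0) = 0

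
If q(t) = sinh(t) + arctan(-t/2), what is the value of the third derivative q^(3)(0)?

5/4

Expand each term separately and add.
From the series, [t^3] q = 5/24; multiply by 3! = 6 to get 5/4.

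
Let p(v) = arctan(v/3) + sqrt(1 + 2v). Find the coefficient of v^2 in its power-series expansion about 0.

-1/2

Add the two expansions coefficient-wise.
[v^0] = 1;  [v^1] = 4/3;  [v^2] = -1/2.
So c_2 = p′′(0)/2! = -1/2.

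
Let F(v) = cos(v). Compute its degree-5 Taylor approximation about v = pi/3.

Differentiate repeatedly and evaluate at the center.
F(pi/3) = 1/2
F′(pi/3) = -sqrt(3)/2
F′′(pi/3) = -1/2
F′′′(pi/3) = sqrt(3)/2
F^(4)(pi/3) = 1/2
F^(5)(pi/3) = -sqrt(3)/2
Dividing each by k! gives the coefficients c_0, ..., c_5.

-sqrt(3)*(v - pi/3)^5/240 + (v - pi/3)^4/48 + sqrt(3)*(v - pi/3)^3/12 - (v - pi/3)^2/4 - sqrt(3)*(v - pi/3)/2 + 1/2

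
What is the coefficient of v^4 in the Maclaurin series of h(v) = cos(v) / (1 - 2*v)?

337/24

Multiply the numerator's expansion by the denominator's geometric series.
[v^0] = 1;  [v^1] = 2;  [v^2] = 7/2;  [v^3] = 7;  [v^4] = 337/24.
So c_4 = h^(4)(0)/4! = 337/24.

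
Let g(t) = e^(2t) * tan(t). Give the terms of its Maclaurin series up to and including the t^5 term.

Multiply the two series term by term and collect like powers.
[t^0] = 0;  [t^1] = 1;  [t^2] = 2;  [t^3] = 7/3;  [t^4] = 2;  [t^5] = 22/15.

22*t^5/15 + 2*t^4 + 7*t^3/3 + 2*t^2 + t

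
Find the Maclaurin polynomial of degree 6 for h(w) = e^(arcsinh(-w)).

w^6/16 - w^4/8 + w^2/2 - w + 1

Substitute the inner expansion into the outer series and collect powers.
h(0) = 1
h′(0) = -1
h′′(0) = 1
h′′′(0) = 0
h^(4)(0) = -3
h^(5)(0) = 0
h^(6)(0) = 45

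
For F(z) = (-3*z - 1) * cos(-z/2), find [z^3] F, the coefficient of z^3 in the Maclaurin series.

Shift and add copies of the series according to the polynomial's terms.
F(0) = -1
F′(0) = -3
F′′(0) = 1/4
F′′′(0) = 9/4
So c_3 = F′′′(0)/3! = 3/8.

3/8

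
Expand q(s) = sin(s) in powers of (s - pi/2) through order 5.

(s - pi/2)^4/24 - (s - pi/2)^2/2 + 1

q(pi/2) = 1
q′(pi/2) = 0
q′′(pi/2) = -1
q′′′(pi/2) = 0
q^(4)(pi/2) = 1
q^(5)(pi/2) = 0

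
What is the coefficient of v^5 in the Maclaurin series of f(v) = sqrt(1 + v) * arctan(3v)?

Multiply the two series term by term and collect like powers.
[v^0] = 0;  [v^1] = 3;  [v^2] = 3/2;  [v^3] = -75/8;  [v^4] = -69/16;  [v^5] = 31749/640.
So c_5 = f^(5)(0)/5! = 31749/640.

31749/640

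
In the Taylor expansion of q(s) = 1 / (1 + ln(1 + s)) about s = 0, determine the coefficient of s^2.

3/2

Write 1/(1+u) = 1 - u + u^2 - u^3 + ... and substitute the series for u.
[s^0] = 1;  [s^1] = -1;  [s^2] = 3/2.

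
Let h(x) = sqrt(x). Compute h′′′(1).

Differentiate repeatedly and evaluate at the center.
The coefficient of (x - 1)^3 in the expansion is 1/16, so h′′′(1) = 3! * (1/16) = 3/8.

3/8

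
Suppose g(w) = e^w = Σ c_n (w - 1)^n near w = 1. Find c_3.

Apply the Taylor formula c_k = f^(k)(a)/k!.
g(1) = e
g′(1) = e
g′′(1) = e
g′′′(1) = e

e/6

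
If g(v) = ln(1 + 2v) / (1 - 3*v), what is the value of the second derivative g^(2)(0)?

8

Use 1/(1 - r) = Σ r^k on the denominator, then take the Cauchy product.
The coefficient of v^2 in the expansion is 4, so g′′(0) = 2! * (4) = 8.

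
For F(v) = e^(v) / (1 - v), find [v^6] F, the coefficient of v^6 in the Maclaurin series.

Expand 1/(denominator) as a geometric series and multiply by the numerator's series.

1957/720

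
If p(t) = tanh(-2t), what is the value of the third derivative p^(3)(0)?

The coefficient of t^3 in the expansion is 8/3, so p′′′(0) = 3! * (8/3) = 16.

16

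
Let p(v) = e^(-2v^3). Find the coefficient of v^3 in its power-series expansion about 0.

-2

Apply the Taylor formula c_k = f^(k)(a)/k!.
[v^0] = 1;  [v^1] = 0;  [v^2] = 0;  [v^3] = -2.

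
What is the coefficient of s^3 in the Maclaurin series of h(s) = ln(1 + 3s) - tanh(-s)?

Add the two expansions coefficient-wise.
h(0) = 0
h′(0) = 4
h′′(0) = -9
h′′′(0) = 52
The Taylor polynomial is Σ h^(k)(0)/k! · s^k.

26/3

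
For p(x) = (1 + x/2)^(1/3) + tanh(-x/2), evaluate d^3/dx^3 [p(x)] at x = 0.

8/27

Expand each term separately and add.
From the series, [x^3] p = 4/81; multiply by 3! = 6 to get 8/27.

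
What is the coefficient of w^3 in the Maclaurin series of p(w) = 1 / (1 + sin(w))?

-5/6

Write 1/(1+u) = 1 - u + u^2 - u^3 + ... and substitute the series for u.
p(0) = 1
p′(0) = -1
p′′(0) = 2
p′′′(0) = -5
Dividing each by k! gives the coefficients c_0, ..., c_3.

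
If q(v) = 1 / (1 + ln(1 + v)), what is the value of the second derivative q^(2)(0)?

3

Expand as Σ (-1)^k u^k with u equal to the inner function's series.
The coefficient of v^2 in the expansion is 3/2, so q′′(0) = 2! * (3/2) = 3.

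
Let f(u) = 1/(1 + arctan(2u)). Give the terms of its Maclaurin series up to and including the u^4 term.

Compose series: expand the inner function first, then feed it into the outer expansion.

16*u^4/3 - 16*u^3/3 + 4*u^2 - 2*u + 1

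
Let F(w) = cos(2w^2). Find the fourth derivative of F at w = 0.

From the series, [w^4] F = -2; multiply by 4! = 24 to get -48.

-48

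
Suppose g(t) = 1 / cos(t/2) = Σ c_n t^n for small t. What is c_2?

1/8

Write the quotient as an unknown series and match coefficients against numerator = denominator · series.
g(0) = 1
g′(0) = 0
g′′(0) = 1/4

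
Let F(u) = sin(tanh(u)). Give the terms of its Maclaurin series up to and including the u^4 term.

-u^3/2 + u

Let u equal the inner series; expand the outer function in u and truncate.
F(0) = 0
F′(0) = 1
F′′(0) = 0
F′′′(0) = -3
F^(4)(0) = 0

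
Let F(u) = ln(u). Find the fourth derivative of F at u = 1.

-6

Use the known series and substitute for the argument.
From the series, [(u - 1)^4] F = -1/4; multiply by 4! = 24 to get -6.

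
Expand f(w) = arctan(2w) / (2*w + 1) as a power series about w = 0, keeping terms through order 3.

Use 1/(1 - r) = Σ r^k on the denominator, then take the Cauchy product.

16*w^3/3 - 4*w^2 + 2*w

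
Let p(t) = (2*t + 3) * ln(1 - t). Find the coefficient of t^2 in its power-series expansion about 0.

Shift and add copies of the series according to the polynomial's terms.
[t^0] = 0;  [t^1] = -3;  [t^2] = -7/2.

-7/2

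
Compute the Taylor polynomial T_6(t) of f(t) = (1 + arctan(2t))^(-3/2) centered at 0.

Let u equal the inner series; expand the outer function in u and truncate.
f(0) = 1
f′(0) = -3
f′′(0) = 15
f′′′(0) = -81
f^(4)(0) = 465
f^(5)(0) = -3147
f^(6)(0) = 28095

1873*t^6/48 - 1049*t^5/40 + 155*t^4/8 - 27*t^3/2 + 15*t^2/2 - 3*t + 1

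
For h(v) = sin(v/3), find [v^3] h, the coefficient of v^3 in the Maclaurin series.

h(0) = 0
h′(0) = 1/3
h′′(0) = 0
h′′′(0) = -1/27
So c_3 = h′′′(0)/3! = -1/162.

-1/162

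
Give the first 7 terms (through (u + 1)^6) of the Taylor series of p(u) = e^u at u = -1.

(u + 1)^6*e^(-1)/720 + (u + 1)^5*e^(-1)/120 + (u + 1)^4*e^(-1)/24 + (u + 1)^3*e^(-1)/6 + (u + 1)^2*e^(-1)/2 + (u + 1)*e^(-1) + e^(-1)

[(u + 1)^0] = e^(-1);  [(u + 1)^1] = e^(-1);  [(u + 1)^2] = e^(-1)/2;  [(u + 1)^3] = e^(-1)/6;  [(u + 1)^4] = e^(-1)/24;  [(u + 1)^5] = e^(-1)/120;  [(u + 1)^6] = e^(-1)/720.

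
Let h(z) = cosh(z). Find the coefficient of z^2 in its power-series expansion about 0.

Compute the successive derivatives at the expansion point and divide by k!.
h(0) = 1
h′(0) = 0
h′′(0) = 1
Dividing each by k! gives the coefficients c_0, ..., c_2.

1/2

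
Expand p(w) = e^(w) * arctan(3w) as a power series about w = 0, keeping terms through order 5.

Multiply the two series term by term and collect like powers.

1769*w^5/40 - 17*w^4/2 - 15*w^3/2 + 3*w^2 + 3*w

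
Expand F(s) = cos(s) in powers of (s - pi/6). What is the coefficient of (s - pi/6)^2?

Apply the Taylor formula c_k = f^(k)(a)/k!.
F(pi/6) = sqrt(3)/2
F′(pi/6) = -1/2
F′′(pi/6) = -sqrt(3)/2

-sqrt(3)/4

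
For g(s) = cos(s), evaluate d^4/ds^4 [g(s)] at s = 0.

From the series, [s^4] g = 1/24; multiply by 4! = 24 to get 1.

1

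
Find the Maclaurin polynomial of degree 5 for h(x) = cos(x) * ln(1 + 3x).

Expand each factor separately, then convolve coefficients.

1769*x^5/40 - 18*x^4 + 15*x^3/2 - 9*x^2/2 + 3*x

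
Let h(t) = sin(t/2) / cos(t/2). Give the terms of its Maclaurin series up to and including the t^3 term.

t^3/24 + t/2

Write the quotient as an unknown series and match coefficients against numerator = denominator · series.
h(0) = 0
h′(0) = 1/2
h′′(0) = 0
h′′′(0) = 1/4
The Taylor polynomial is Σ h^(k)(0)/k! · t^k.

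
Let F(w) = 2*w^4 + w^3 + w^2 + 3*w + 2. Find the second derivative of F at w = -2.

86

The coefficient of (w + 2)^2 in the expansion is 43, so F′′(-2) = 2! * (43) = 86.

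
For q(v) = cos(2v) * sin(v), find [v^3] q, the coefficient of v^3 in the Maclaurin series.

Write out both Maclaurin series and multiply, keeping only the needed powers.
So c_3 = q′′′(0)/3! = -13/6.

-13/6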